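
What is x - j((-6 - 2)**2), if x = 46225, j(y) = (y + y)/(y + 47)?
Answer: 5130847/111 ≈ 46224.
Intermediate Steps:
j(y) = 2*y/(47 + y) (j(y) = (2*y)/(47 + y) = 2*y/(47 + y))
x - j((-6 - 2)**2) = 46225 - 2*(-6 - 2)**2/(47 + (-6 - 2)**2) = 46225 - 2*(-8)**2/(47 + (-8)**2) = 46225 - 2*64/(47 + 64) = 46225 - 2*64/111 = 46225 - 1*128/111 = 46225 - 128/111 = 5130847/111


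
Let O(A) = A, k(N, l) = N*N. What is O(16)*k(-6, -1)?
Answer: 576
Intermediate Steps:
k(N, l) = N**2
O(16)*k(-6, -1) = 16*(-6)**2 = 16*36 = 576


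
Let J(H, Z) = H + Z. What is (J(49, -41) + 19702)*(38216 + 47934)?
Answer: 1698016500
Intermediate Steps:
(J(49, -41) + 19702)*(38216 + 47934) = ((49 - 41) + 19702)*(38216 + 47934) = (8 + 19702)*86150 = 19710*86150 = 1698016500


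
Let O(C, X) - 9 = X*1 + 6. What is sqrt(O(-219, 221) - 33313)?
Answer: I*sqrt(33077) ≈ 181.87*I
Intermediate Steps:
O(C, X) = 15 + X (O(C, X) = 9 + (X*1 + 6) = 9 + (X + 6) = 9 + (6 + X) = 15 + X)
sqrt(O(-219, 221) - 33313) = sqrt((15 + 221) - 33313) = sqrt(236 - 33313) = sqrt(-33077) = I*sqrt(33077)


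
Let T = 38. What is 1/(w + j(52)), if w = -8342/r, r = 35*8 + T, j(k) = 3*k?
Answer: 159/20633 ≈ 0.0077061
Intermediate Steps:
r = 318 (r = 35*8 + 38 = 280 + 38 = 318)
w = -4171/159 (w = -8342/318 = -8342*1/318 = -4171/159 ≈ -26.233)
1/(w + j(52)) = 1/(-4171/159 + 3*52) = 1/(-4171/159 + 156) = 1/(20633/159) = 159/20633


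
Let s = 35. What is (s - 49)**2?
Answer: 196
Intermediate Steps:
(s - 49)**2 = (35 - 49)**2 = (-14)**2 = 196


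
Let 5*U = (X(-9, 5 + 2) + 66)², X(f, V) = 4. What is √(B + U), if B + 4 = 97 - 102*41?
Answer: I*√3109 ≈ 55.758*I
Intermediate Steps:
B = -4089 (B = -4 + (97 - 102*41) = -4 + (97 - 4182) = -4 - 4085 = -4089)
U = 980 (U = (4 + 66)²/5 = (⅕)*70² = (⅕)*4900 = 980)
√(B + U) = √(-4089 + 980) = √(-3109) = I*√3109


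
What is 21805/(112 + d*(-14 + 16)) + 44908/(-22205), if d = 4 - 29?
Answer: 481395729/1376710 ≈ 349.67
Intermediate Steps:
d = -25
21805/(112 + d*(-14 + 16)) + 44908/(-22205) = 21805/(112 - 25*(-14 + 16)) + 44908/(-22205) = 21805/(112 - 25*2) + 44908*(-1/22205) = 21805/(112 - 50) - 44908/22205 = 21805/62 - 44908/22205 = 481395729/1376710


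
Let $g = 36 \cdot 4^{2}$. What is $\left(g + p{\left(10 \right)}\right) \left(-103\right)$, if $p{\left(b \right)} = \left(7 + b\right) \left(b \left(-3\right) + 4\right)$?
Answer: $-13802$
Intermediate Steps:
$g = 576$ ($g = 36 \cdot 16 = 576$)
$p{\left(b \right)} = \left(4 - 3 b\right) \left(7 + b\right)$ ($p{\left(b \right)} = \left(7 + b\right) \left(- 3 b + 4\right) = \left(7 + b\right) \left(4 - 3 b\right) = \left(4 - 3 b\right) \left(7 + b\right)$)
$\left(g + p{\left(10 \right)}\right) \left(-103\right) = \left(576 - \left(142 + 300\right)\right) \left(-103\right) = \left(576 - 442\right) \left(-103\right) = 134 \left(-103\right) = -13802$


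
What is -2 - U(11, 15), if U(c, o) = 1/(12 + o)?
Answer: -55/27 ≈ -2.0370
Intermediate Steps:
-2 - U(11, 15) = -2 - 1/(12 + 15) = -2 - 1/27 = -55/27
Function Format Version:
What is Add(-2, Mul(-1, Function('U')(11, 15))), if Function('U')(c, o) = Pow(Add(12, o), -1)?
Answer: Rational(-55, 27) ≈ -2.0370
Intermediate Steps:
Add(-2, Mul(-1, Function('U')(11, 15))) = Add(-2, Mul(-1, Pow(Add(12, 15), -1))) = Add(-2, Mul(-1, Pow(27, -1))) = Add(-2, Mul(-1, Rational(1, 27))) = Add(-2, Rational(-1, 27)) = Rational(-55, 27)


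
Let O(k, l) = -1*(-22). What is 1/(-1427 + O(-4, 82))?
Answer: -1/1405 ≈ -0.00071174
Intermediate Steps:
O(k, l) = 22
1/(-1427 + O(-4, 82)) = 1/(-1427 + 22) = 1/(-1405) = -1/1405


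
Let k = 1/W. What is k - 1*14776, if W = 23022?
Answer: -340173071/23022 ≈ -14776.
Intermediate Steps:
k = 1/23022 ≈ 4.3437e-5
k - 1*14776 = 1/23022 - 1*14776 = 1/23022 - 14776 = -340173071/23022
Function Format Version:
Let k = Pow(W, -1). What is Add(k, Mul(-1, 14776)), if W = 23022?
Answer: Rational(-340173071, 23022) ≈ -14776.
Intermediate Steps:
k = Rational(1, 23022) (k = Pow(23022, -1) = Rational(1, 23022) ≈ 4.3437e-5)
Add(k, Mul(-1, 14776)) = Add(Rational(1, 23022), Mul(-1, 14776)) = Add(Rational(1, 23022), -14776) = Rational(-340173071, 23022)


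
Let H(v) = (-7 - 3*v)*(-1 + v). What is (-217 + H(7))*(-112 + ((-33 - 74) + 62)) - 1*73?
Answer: 60372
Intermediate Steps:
H(v) = (-1 + v)*(-7 - 3*v)
(-217 + H(7))*(-112 + ((-33 - 74) + 62)) - 1*73 = (-217 + (7 - 4*7 - 3*7**2))*(-112 + ((-33 - 74) + 62)) - 1*73 = (-217 + (7 - 28 - 3*49))*(-112 + (-107 + 62)) - 73 = (-217 + (7 - 28 - 147))*(-112 - 45) - 73 = (-217 - 168)*(-157) - 73 = -385*(-157) - 73 = 60445 - 73 = 60372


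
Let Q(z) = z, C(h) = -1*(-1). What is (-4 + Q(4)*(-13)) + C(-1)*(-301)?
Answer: -357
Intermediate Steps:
C(h) = 1
(-4 + Q(4)*(-13)) + C(-1)*(-301) = (-4 + 4*(-13)) + 1*(-301) = (-4 - 52) - 301 = -56 - 301 = -357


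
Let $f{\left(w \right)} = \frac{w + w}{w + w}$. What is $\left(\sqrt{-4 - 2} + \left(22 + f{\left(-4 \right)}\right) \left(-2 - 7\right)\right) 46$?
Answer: $-9522 + 46 i \sqrt{6} \approx -9522.0 + 112.68 i$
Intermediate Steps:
$f{\left(w \right)} = 1$ ($f{\left(w \right)} = \frac{2 w}{2 w} = 2 w \frac{1}{2 w} = 1$)
$\left(\sqrt{-4 - 2} + \left(22 + f{\left(-4 \right)}\right) \left(-2 - 7\right)\right) 46 = \left(\sqrt{-4 - 2} + \left(22 + 1\right) \left(-2 - 7\right)\right) 46 = \left(\sqrt{-6} + 23 \left(-9\right)\right) 46 = \left(i \sqrt{6} - 207\right) 46 = \left(-207 + i \sqrt{6}\right) 46 = -9522 + 46 i \sqrt{6}$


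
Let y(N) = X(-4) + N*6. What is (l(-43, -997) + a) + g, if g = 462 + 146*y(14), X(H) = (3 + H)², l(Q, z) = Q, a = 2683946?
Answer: 2696775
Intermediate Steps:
y(N) = 1 + 6*N (y(N) = (3 - 4)² + N*6 = (-1)² + 6*N = 1 + 6*N)
g = 12872 (g = 462 + 146*(1 + 6*14) = 462 + 146*(1 + 84) = 462 + 146*85 = 462 + 12410 = 12872)
(l(-43, -997) + a) + g = (-43 + 2683946) + 12872 = 2683903 + 12872 = 2696775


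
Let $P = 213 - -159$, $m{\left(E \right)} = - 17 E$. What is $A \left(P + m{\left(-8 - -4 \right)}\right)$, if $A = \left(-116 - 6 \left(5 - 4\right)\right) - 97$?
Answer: $-96360$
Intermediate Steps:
$P = 372$ ($P = 213 + 159 = 372$)
$A = -219$ ($A = \left(-116 - 6\right) - 97 = -122 - 97 = -219$)
$A \left(P + m{\left(-8 - -4 \right)}\right) = - 219 \left(372 - 17 \left(-8 - -4\right)\right) = - 219 \left(372 - 17 \left(-8 + 4\right)\right) = - 219 \left(372 - -68\right) = - 219 \left(372 + 68\right) = \left(-219\right) 440 = -96360$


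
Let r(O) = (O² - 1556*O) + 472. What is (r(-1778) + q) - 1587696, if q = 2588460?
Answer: 6929088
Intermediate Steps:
r(O) = 472 + O² - 1556*O
(r(-1778) + q) - 1587696 = ((472 + (-1778)² - 1556*(-1778)) + 2588460) - 1587696 = ((472 + 3161284 + 2766568) + 2588460) - 1587696 = (5928324 + 2588460) - 1587696 = 8516784 - 1587696 = 6929088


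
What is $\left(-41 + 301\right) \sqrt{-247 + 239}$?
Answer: $520 i \sqrt{2} \approx 735.39 i$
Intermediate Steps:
$\left(-41 + 301\right) \sqrt{-247 + 239} = 260 \sqrt{-8} = 260 \cdot 2 i \sqrt{2} = 520 i \sqrt{2}$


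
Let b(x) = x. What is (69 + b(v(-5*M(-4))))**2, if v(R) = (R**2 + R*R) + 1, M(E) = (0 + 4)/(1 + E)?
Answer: 2044900/81 ≈ 25246.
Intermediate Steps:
M(E) = 4/(1 + E)
v(R) = 1 + 2*R**2 (v(R) = (R**2 + R**2) + 1 = 2*R**2 + 1 = 1 + 2*R**2)
(69 + b(v(-5*M(-4))))**2 = (69 + (1 + 2*(-20/(1 - 4))**2))**2 = (69 + (1 + 2*(-20/(-3))**2))**2 = (69 + (1 + 2*(-20*(-1)/3)**2))**2 = (69 + (1 + 2*(-5*(-4/3))**2))**2 = (69 + (1 + 2*(20/3)**2))**2 = (69 + (1 + 2*(400/9)))**2 = (69 + (1 + 800/9))**2 = (69 + 809/9)**2 = (1430/9)**2 = 2044900/81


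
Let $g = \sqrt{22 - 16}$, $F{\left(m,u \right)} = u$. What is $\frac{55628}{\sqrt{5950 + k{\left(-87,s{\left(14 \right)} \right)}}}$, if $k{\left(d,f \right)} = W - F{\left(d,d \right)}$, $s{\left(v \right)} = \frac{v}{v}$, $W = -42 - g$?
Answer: $\frac{55628}{\sqrt{5995 - \sqrt{6}}} \approx 718.6$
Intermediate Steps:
$g = \sqrt{6} \approx 2.4495$
$W = -42 - \sqrt{6} \approx -44.449$
$s{\left(v \right)} = 1$
$k{\left(d,f \right)} = -42 - d - \sqrt{6}$ ($k{\left(d,f \right)} = \left(-42 - \sqrt{6}\right) - d = -42 - d - \sqrt{6}$)
$\frac{55628}{\sqrt{5950 + k{\left(-87,s{\left(14 \right)} \right)}}} = \frac{55628}{\sqrt{5950 - \left(-45 + \sqrt{6}\right)}} = \frac{55628}{\sqrt{5950 + \left(45 - \sqrt{6}\right)}} = \frac{55628}{\sqrt{5995 - \sqrt{6}}}$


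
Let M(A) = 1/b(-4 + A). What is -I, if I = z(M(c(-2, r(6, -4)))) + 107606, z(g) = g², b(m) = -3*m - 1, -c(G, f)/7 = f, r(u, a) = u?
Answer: -2019657015/18769 ≈ -1.0761e+5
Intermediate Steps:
c(G, f) = -7*f
b(m) = -1 - 3*m
M(A) = 1/(11 - 3*A) (M(A) = 1/(-1 - 3*(-4 + A)) = 1/(-1 + (12 - 3*A)) = 1/(11 - 3*A))
I = 2019657015/18769 (I = (-1/(-11 + 3*(-7*6)))² + 107606 = (-1/(-11 + 3*(-42)))² + 107606 = (-1/(-11 - 126))² + 107606 = (-1/(-137))² + 107606 = (-1*(-1/137))² + 107606 = (1/137)² + 107606 = 1/18769 + 107606 = 2019657015/18769 ≈ 1.0761e+5)
-I = -1*2019657015/18769 = -2019657015/18769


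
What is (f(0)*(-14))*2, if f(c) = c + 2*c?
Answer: 0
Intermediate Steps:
f(c) = 3*c
(f(0)*(-14))*2 = ((3*0)*(-14))*2 = (0*(-14))*2 = 0*2 = 0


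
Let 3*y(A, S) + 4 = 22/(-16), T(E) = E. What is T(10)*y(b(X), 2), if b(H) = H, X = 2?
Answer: -215/12 ≈ -17.917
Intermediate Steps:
y(A, S) = -43/24 (y(A, S) = -4/3 + (22/(-16))/3 = -4/3 + (22*(-1/16))/3 = -4/3 + (⅓)*(-11/8) = -4/3 - 11/24 = -43/24)
T(10)*y(b(X), 2) = 10*(-43/24) = -215/12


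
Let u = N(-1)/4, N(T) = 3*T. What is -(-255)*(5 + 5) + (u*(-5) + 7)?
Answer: 10243/4 ≈ 2560.8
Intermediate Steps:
u = -¾ (u = (3*(-1))/4 = -3*¼ = -¾ ≈ -0.75000)
-(-255)*(5 + 5) + (u*(-5) + 7) = -(-255)*(5 + 5) + (-¾*(-5) + 7) = -(-255)*10 + (15/4 + 7) = -85*(-30) + 43/4 = 2550 + 43/4 = 10243/4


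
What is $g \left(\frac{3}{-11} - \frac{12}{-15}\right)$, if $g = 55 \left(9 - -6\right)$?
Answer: $435$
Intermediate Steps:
$g = 825$ ($g = 55 \left(9 + 6\right) = 55 \cdot 15 = 825$)
$g \left(\frac{3}{-11} - \frac{12}{-15}\right) = 825 \left(\frac{3}{-11} - \frac{12}{-15}\right) = 825 \left(3 \left(- \frac{1}{11}\right) - - \frac{4}{5}\right) = 825 \left(- \frac{3}{11} + \frac{4}{5}\right) = 825 \cdot \frac{29}{55} = 435$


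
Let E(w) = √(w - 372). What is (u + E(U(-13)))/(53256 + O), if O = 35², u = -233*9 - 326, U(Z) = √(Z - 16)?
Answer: -2423/54481 + √(-372 + I*√29)/54481 ≈ -0.044472 + 0.00035403*I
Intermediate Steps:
U(Z) = √(-16 + Z)
u = -2423 (u = -2097 - 326 = -2423)
E(w) = √(-372 + w)
O = 1225
(u + E(U(-13)))/(53256 + O) = (-2423 + √(-372 + √(-16 - 13)))/(53256 + 1225) = (-2423 + √(-372 + √(-29)))/54481 = (-2423 + √(-372 + I*√29))*(1/54481) = -2423/54481 + √(-372 + I*√29)/54481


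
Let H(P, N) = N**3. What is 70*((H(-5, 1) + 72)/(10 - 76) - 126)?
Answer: -293615/33 ≈ -8897.4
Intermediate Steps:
70*((H(-5, 1) + 72)/(10 - 76) - 126) = 70*((1**3 + 72)/(10 - 76) - 126) = 70*((1 + 72)/(-66) - 126) = 70*(73*(-1/66) - 126) = 70*(-73/66 - 126) = 70*(-8389/66) = -293615/33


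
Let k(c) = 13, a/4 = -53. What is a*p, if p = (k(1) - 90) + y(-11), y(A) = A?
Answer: 18656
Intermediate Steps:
a = -212 (a = 4*(-53) = -212)
p = -88 (p = (13 - 90) - 11 = -77 - 11 = -88)
a*p = -212*(-88) = 18656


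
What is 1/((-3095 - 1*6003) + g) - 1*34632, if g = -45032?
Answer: -1874630161/54130 ≈ -34632.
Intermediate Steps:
1/((-3095 - 1*6003) + g) - 1*34632 = 1/((-3095 - 1*6003) - 45032) - 1*34632 = 1/((-3095 - 6003) - 45032) - 34632 = 1/(-9098 - 45032) - 34632 = 1/(-54130) - 34632 = -1/54130 - 34632 = -1874630161/54130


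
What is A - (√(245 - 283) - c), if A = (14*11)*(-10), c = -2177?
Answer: -3717 - I*√38 ≈ -3717.0 - 6.1644*I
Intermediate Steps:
A = -1540 (A = 154*(-10) = -1540)
A - (√(245 - 283) - c) = -1540 - (√(245 - 283) - 1*(-2177)) = -1540 - (√(-38) + 2177) = -1540 - (I*√38 + 2177) = -1540 - (2177 + I*√38) = -1540 + (-2177 - I*√38) = -3717 - I*√38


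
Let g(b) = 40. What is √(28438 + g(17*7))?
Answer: √28478 ≈ 168.75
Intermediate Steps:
√(28438 + g(17*7)) = √(28438 + 40) = √28478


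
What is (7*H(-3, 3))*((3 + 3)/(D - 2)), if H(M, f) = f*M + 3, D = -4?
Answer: 42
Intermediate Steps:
H(M, f) = 3 + M*f (H(M, f) = M*f + 3 = 3 + M*f)
(7*H(-3, 3))*((3 + 3)/(D - 2)) = (7*(3 - 3*3))*((3 + 3)/(-4 - 2)) = (7*(3 - 9))*(6/(-6)) = (7*(-6))*(6*(-1/6)) = -42*(-1) = 42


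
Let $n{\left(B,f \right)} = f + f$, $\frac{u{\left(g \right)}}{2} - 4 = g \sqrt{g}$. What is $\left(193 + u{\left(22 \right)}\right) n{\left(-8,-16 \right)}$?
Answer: $-6432 - 1408 \sqrt{22} \approx -13036.0$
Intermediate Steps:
$u{\left(g \right)} = 8 + 2 g^{\frac{3}{2}}$ ($u{\left(g \right)} = 8 + 2 g \sqrt{g} = 8 + 2 g^{\frac{3}{2}}$)
$n{\left(B,f \right)} = 2 f$
$\left(193 + u{\left(22 \right)}\right) n{\left(-8,-16 \right)} = \left(193 + \left(8 + 2 \cdot 22^{\frac{3}{2}}\right)\right) 2 \left(-16\right) = \left(193 + \left(8 + 2 \cdot 22 \sqrt{22}\right)\right) \left(-32\right) = \left(193 + \left(8 + 44 \sqrt{22}\right)\right) \left(-32\right) = \left(201 + 44 \sqrt{22}\right) \left(-32\right) = -6432 - 1408 \sqrt{22}$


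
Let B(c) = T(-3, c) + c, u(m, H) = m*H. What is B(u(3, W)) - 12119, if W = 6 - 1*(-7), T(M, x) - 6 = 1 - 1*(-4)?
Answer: -12069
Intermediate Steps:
T(M, x) = 11 (T(M, x) = 6 + (1 - 1*(-4)) = 6 + (1 + 4) = 6 + 5 = 11)
W = 13 (W = 6 + 7 = 13)
u(m, H) = H*m
B(c) = 11 + c
B(u(3, W)) - 12119 = (11 + 13*3) - 12119 = (11 + 39) - 12119 = 50 - 12119 = -12069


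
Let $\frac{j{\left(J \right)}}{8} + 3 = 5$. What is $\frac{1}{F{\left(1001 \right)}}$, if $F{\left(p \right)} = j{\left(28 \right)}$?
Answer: $\frac{1}{16} \approx 0.0625$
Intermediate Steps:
$j{\left(J \right)} = 16$ ($j{\left(J \right)} = -24 + 8 \cdot 5 = -24 + 40 = 16$)
$F{\left(p \right)} = 16$
$\frac{1}{F{\left(1001 \right)}} = \frac{1}{16}$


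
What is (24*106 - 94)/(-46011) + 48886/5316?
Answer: 2535453/277318 ≈ 9.1428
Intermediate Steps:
(24*106 - 94)/(-46011) + 48886/5316 = (2544 - 94)*(-1/46011) + 48886*(1/5316) = 2450*(-1/46011) + 24443/2658 = -50/939 + 24443/2658 = 2535453/277318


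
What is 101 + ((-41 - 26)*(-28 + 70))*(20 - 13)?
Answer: -19597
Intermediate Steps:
101 + ((-41 - 26)*(-28 + 70))*(20 - 13) = 101 - 67*42*7 = 101 - 2814*7 = 101 - 19698 = -19597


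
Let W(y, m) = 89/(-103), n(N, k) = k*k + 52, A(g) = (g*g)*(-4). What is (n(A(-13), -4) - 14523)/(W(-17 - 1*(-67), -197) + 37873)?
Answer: -297773/780166 ≈ -0.38168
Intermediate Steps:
A(g) = -4*g² (A(g) = g²*(-4) = -4*g²)
n(N, k) = 52 + k² (n(N, k) = k² + 52 = 52 + k²)
W(y, m) = -89/103 (W(y, m) = 89*(-1/103) = -89/103)
(n(A(-13), -4) - 14523)/(W(-17 - 1*(-67), -197) + 37873) = ((52 + (-4)²) - 14523)/(-89/103 + 37873) = ((52 + 16) - 14523)/(3900830/103) = (68 - 14523)*(103/3900830) = -14455*103/3900830 = -297773/780166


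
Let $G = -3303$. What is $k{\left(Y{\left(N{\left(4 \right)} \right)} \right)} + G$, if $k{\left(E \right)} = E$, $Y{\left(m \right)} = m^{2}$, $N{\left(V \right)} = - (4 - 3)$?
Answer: $-3302$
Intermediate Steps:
$N{\left(V \right)} = -1$ ($N{\left(V \right)} = \left(-1\right) 1 = -1$)
$k{\left(Y{\left(N{\left(4 \right)} \right)} \right)} + G = \left(-1\right)^{2} - 3303 = 1 - 3303 = -3302$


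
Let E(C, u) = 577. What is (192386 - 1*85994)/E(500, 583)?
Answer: 106392/577 ≈ 184.39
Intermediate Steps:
(192386 - 1*85994)/E(500, 583) = (192386 - 1*85994)/577 = (192386 - 85994)*(1/577) = 106392*(1/577) = 106392/577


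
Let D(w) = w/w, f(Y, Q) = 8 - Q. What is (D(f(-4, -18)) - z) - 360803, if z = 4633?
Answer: -365435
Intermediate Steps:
D(w) = 1
(D(f(-4, -18)) - z) - 360803 = (1 - 1*4633) - 360803 = (1 - 4633) - 360803 = -4632 - 360803 = -365435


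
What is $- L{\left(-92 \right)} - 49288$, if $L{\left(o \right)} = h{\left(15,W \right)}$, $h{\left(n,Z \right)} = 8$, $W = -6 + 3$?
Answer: $-49296$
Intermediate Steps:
$W = -3$
$L{\left(o \right)} = 8$
$- L{\left(-92 \right)} - 49288 = \left(-1\right) 8 - 49288 = -8 - 49288 = -49296$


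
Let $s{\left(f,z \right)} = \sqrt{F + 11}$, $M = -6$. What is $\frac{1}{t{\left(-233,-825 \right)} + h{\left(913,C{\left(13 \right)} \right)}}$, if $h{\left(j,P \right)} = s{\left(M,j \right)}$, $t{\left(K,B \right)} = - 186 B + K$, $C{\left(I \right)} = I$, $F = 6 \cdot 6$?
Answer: $\frac{153217}{23475449042} - \frac{\sqrt{47}}{23475449042} \approx 6.5264 \cdot 10^{-6}$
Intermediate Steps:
$F = 36$
$s{\left(f,z \right)} = \sqrt{47}$ ($s{\left(f,z \right)} = \sqrt{36 + 11} = \sqrt{47}$)
$t{\left(K,B \right)} = K - 186 B$
$h{\left(j,P \right)} = \sqrt{47}$
$\frac{1}{t{\left(-233,-825 \right)} + h{\left(913,C{\left(13 \right)} \right)}} = \frac{1}{\left(-233 - -153450\right) + \sqrt{47}} = \frac{1}{\left(-233 + 153450\right) + \sqrt{47}} = \frac{1}{153217 + \sqrt{47}}$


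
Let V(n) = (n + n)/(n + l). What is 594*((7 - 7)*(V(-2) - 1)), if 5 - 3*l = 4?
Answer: 0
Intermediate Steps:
l = 1/3 (l = 5/3 - 1/3*4 = 5/3 - 4/3 = 1/3 ≈ 0.33333)
V(n) = 2*n/(1/3 + n) (V(n) = (n + n)/(n + 1/3) = (2*n)/(1/3 + n) = 2*n/(1/3 + n))
594*((7 - 7)*(V(-2) - 1)) = 594*((7 - 7)*(6*(-2)/(1 + 3*(-2)) - 1)) = 594*(0*(6*(-2)/(1 - 6) - 1)) = 594*(0*(6*(-2)/(-5) - 1)) = 594*(0*(6*(-2)*(-1/5) - 1)) = 594*(0*(12/5 - 1)) = 594*(0*(7/5)) = 594*0 = 0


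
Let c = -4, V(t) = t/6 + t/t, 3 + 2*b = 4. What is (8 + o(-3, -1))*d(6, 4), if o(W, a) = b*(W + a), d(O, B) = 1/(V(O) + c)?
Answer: -3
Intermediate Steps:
b = 1/2 (b = -3/2 + (1/2)*4 = -3/2 + 2 = 1/2 ≈ 0.50000)
V(t) = 1 + t/6 (V(t) = t*(1/6) + 1 = t/6 + 1 = 1 + t/6)
d(O, B) = 1/(-3 + O/6) (d(O, B) = 1/((1 + O/6) - 4) = 1/(-3 + O/6))
o(W, a) = W/2 + a/2 (o(W, a) = (W + a)/2 = W/2 + a/2)
(8 + o(-3, -1))*d(6, 4) = (8 + ((1/2)*(-3) + (1/2)*(-1)))*(6/(-18 + 6)) = (8 + (-3/2 - 1/2))*(6/(-12)) = (8 - 2)*(6*(-1/12)) = 6*(-1/2) = -3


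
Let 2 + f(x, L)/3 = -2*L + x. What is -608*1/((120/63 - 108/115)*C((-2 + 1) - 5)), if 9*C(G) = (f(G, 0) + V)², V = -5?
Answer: -3303720/490303 ≈ -6.7381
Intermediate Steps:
f(x, L) = -6 - 6*L + 3*x (f(x, L) = -6 + 3*(-2*L + x) = -6 + 3*(x - 2*L) = -6 + (-6*L + 3*x) = -6 - 6*L + 3*x)
C(G) = (-11 + 3*G)²/9 (C(G) = ((-6 - 6*0 + 3*G) - 5)²/9 = ((-6 + 0 + 3*G) - 5)²/9 = ((-6 + 3*G) - 5)²/9 = (-11 + 3*G)²/9)
-608*1/((120/63 - 108/115)*C((-2 + 1) - 5)) = -608*9/((-11 + 3*((-2 + 1) - 5))²*(120/63 - 108/115)) = -608*9/((-11 + 3*(-1 - 5))²*(120*(1/63) - 108*1/115)) = -608*9/((-11 + 3*(-6))²*(40/21 - 108/115)) = -608*21735/(2332*(-11 - 18)²) = -608/(2332*((⅑)*(-29)²)/2415) = -608/(2332*((⅑)*841)/2415) = -608/((2332/2415)*(841/9)) = -608/1961212/21735 = -608*21735/1961212 = -3303720/490303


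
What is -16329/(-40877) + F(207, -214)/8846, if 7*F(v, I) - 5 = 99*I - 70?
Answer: 142447211/2531185594 ≈ 0.056277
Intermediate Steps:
F(v, I) = -65/7 + 99*I/7 (F(v, I) = 5/7 + (99*I - 70)/7 = 5/7 + (-70 + 99*I)/7 = 5/7 + (-10 + 99*I/7) = -65/7 + 99*I/7)
-16329/(-40877) + F(207, -214)/8846 = -16329/(-40877) + (-65/7 + (99/7)*(-214))/8846 = -16329*(-1/40877) + (-65/7 - 21186/7)*(1/8846) = 16329/40877 - 21251/7*1/8846 = 16329/40877 - 21251/61922 = 142447211/2531185594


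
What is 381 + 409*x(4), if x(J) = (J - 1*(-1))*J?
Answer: 8561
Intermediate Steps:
x(J) = J*(1 + J) (x(J) = (J + 1)*J = (1 + J)*J = J*(1 + J))
381 + 409*x(4) = 381 + 409*(4*(1 + 4)) = 381 + 409*(4*5) = 381 + 409*20 = 381 + 8180 = 8561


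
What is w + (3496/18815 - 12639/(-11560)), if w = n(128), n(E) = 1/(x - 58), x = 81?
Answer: 1323296387/1000506440 ≈ 1.3226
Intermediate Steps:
n(E) = 1/23 (n(E) = 1/(81 - 58) = 1/23)
w = 1/23 ≈ 0.043478
w + (3496/18815 - 12639/(-11560)) = 1/23 + (3496/18815 - 12639/(-11560)) = 1/23 + (3496*(1/18815) - 12639*(-1/11560)) = 1/23 + (3496/18815 + 12639/11560) = 1/23 + 55643309/43500280 = 1323296387/1000506440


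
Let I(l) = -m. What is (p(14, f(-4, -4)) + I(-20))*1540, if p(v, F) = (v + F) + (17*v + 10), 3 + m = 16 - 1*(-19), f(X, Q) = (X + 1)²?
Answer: 368060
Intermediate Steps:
f(X, Q) = (1 + X)²
m = 32 (m = -3 + (16 - 1*(-19)) = -3 + (16 + 19) = -3 + 35 = 32)
I(l) = -32 (I(l) = -1*32 = -32)
p(v, F) = 10 + F + 18*v (p(v, F) = (F + v) + (10 + 17*v) = 10 + F + 18*v)
(p(14, f(-4, -4)) + I(-20))*1540 = ((10 + (1 - 4)² + 18*14) - 32)*1540 = ((10 + (-3)² + 252) - 32)*1540 = ((10 + 9 + 252) - 32)*1540 = (271 - 32)*1540 = 239*1540 = 368060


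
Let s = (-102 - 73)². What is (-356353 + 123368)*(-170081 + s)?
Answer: 32491156160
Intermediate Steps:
s = 30625 (s = (-175)² = 30625)
(-356353 + 123368)*(-170081 + s) = (-356353 + 123368)*(-170081 + 30625) = -232985*(-139456) = 32491156160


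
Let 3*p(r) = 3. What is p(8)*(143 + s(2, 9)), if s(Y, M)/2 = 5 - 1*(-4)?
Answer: 161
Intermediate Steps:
p(r) = 1 (p(r) = (1/3)*3 = 1)
s(Y, M) = 18 (s(Y, M) = 2*(5 - 1*(-4)) = 2*(5 + 4) = 2*9 = 18)
p(8)*(143 + s(2, 9)) = 1*(143 + 18) = 1*161 = 161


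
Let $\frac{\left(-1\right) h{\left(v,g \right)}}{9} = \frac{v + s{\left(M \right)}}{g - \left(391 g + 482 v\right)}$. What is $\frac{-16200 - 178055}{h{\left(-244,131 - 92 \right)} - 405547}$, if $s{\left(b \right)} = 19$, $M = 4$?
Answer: $\frac{19891323490}{41527199681} \approx 0.47899$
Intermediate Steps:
$h{\left(v,g \right)} = - \frac{9 \left(19 + v\right)}{- 482 v - 390 g}$ ($h{\left(v,g \right)} = - 9 \frac{v + 19}{g - \left(391 g + 482 v\right)} = - 9 \frac{19 + v}{- 482 v - 390 g} = - \frac{9 \left(19 + v\right)}{- 482 v - 390 g}$)
$\frac{-16200 - 178055}{h{\left(-244,131 - 92 \right)} - 405547} = \frac{-16200 - 178055}{\frac{9 \left(19 - 244\right)}{2 \left(195 \left(131 - 92\right) + 241 \left(-244\right)\right)} - 405547} = - \frac{194255}{\frac{9}{2} \frac{1}{195 \cdot 39 - 58804} \left(-225\right) - 405547} = - \frac{194255}{\frac{9}{2} \frac{1}{7605 - 58804} \left(-225\right) - 405547} = - \frac{194255}{\frac{9}{2} \frac{1}{-51199} \left(-225\right) - 405547} = - \frac{194255}{\frac{9}{2} \left(- \frac{1}{51199}\right) \left(-225\right) - 405547} = - \frac{194255}{\frac{2025}{102398} - 405547} = - \frac{194255}{- \frac{41527199681}{102398}} = \left(-194255\right) \left(- \frac{102398}{41527199681}\right) = \frac{19891323490}{41527199681}$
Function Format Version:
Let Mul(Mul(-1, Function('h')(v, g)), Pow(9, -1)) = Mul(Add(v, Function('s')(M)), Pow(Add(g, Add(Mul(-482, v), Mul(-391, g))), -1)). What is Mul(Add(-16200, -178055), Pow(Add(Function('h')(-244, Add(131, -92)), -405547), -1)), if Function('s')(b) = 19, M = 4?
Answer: Rational(19891323490, 41527199681) ≈ 0.47899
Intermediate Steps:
Function('h')(v, g) = Mul(-9, Pow(Add(Mul(-482, v), Mul(-390, g)), -1), Add(19, v)) (Function('h')(v, g) = Mul(-9, Mul(Add(v, 19), Pow(Add(g, Add(Mul(-482, v), Mul(-391, g))), -1))) = Mul(-9, Mul(Add(19, v), Pow(Add(Mul(-482, v), Mul(-390, g)), -1))) = Mul(-9, Mul(Pow(Add(Mul(-482, v), Mul(-390, g)), -1), Add(19, v))) = Mul(-9, Pow(Add(Mul(-482, v), Mul(-390, g)), -1), Add(19, v)))
Mul(Add(-16200, -178055), Pow(Add(Function('h')(-244, Add(131, -92)), -405547), -1)) = Mul(Add(-16200, -178055), Pow(Add(Mul(Rational(9, 2), Pow(Add(Mul(195, Add(131, -92)), Mul(241, -244)), -1), Add(19, -244)), -405547), -1)) = Mul(-194255, Pow(Add(Mul(Rational(9, 2), Pow(Add(Mul(195, 39), -58804), -1), -225), -405547), -1)) = Mul(-194255, Pow(Add(Mul(Rational(9, 2), Pow(Add(7605, -58804), -1), -225), -405547), -1)) = Mul(-194255, Pow(Add(Mul(Rational(9, 2), Pow(-51199, -1), -225), -405547), -1)) = Mul(-194255, Pow(Add(Mul(Rational(9, 2), Rational(-1, 51199), -225), -405547), -1)) = Mul(-194255, Pow(Add(Rational(2025, 102398), -405547), -1)) = Mul(-194255, Pow(Rational(-41527199681, 102398), -1)) = Mul(-194255, Rational(-102398, 41527199681)) = Rational(19891323490, 41527199681)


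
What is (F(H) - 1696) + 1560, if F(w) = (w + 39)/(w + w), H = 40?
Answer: -10801/80 ≈ -135.01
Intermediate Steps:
F(w) = (39 + w)/(2*w) (F(w) = (39 + w)/((2*w)) = (39 + w)*(1/(2*w)) = (39 + w)/(2*w))
(F(H) - 1696) + 1560 = ((½)*(39 + 40)/40 - 1696) + 1560 = ((½)*(1/40)*79 - 1696) + 1560 = (79/80 - 1696) + 1560 = -135601/80 + 1560 = -10801/80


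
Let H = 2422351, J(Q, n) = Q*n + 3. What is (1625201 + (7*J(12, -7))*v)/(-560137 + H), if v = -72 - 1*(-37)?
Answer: 822523/931107 ≈ 0.88338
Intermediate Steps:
J(Q, n) = 3 + Q*n
v = -35 (v = -72 + 37 = -35)
(1625201 + (7*J(12, -7))*v)/(-560137 + H) = (1625201 + (7*(3 + 12*(-7)))*(-35))/(-560137 + 2422351) = (1625201 + (7*(3 - 84))*(-35))/1862214 = (1625201 + (7*(-81))*(-35))*(1/1862214) = (1625201 - 567*(-35))*(1/1862214) = (1625201 + 19845)*(1/1862214) = 1645046*(1/1862214) = 822523/931107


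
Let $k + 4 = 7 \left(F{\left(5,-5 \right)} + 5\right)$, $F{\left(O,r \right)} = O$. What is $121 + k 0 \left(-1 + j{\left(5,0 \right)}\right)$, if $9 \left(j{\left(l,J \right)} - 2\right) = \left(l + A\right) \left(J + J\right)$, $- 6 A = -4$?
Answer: $121$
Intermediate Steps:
$A = \frac{2}{3}$ ($A = \left(- \frac{1}{6}\right) \left(-4\right) = \frac{2}{3} \approx 0.66667$)
$j{\left(l,J \right)} = 2 + \frac{2 J \left(\frac{2}{3} + l\right)}{9}$ ($j{\left(l,J \right)} = 2 + \frac{\left(l + \frac{2}{3}\right) \left(J + J\right)}{9} = 2 + \frac{\left(\frac{2}{3} + l\right) 2 J}{9} = 2 + \frac{2 J \left(\frac{2}{3} + l\right)}{9}$)
$k = 66$ ($k = -4 + 7 \left(5 + 5\right) = -4 + 7 \cdot 10 = -4 + 70 = 66$)
$121 + k 0 \left(-1 + j{\left(5,0 \right)}\right) = 121 + 66 \cdot 0 \left(-1 + \left(2 + \frac{4}{27} \cdot 0 + \frac{2}{9} \cdot 0 \cdot 5\right)\right) = 121 + 66 \cdot 0 \left(-1 + \left(2 + 0 + 0\right)\right) = 121 + 66 \cdot 0 \left(-1 + 2\right) = 121 + 66 \cdot 0 \cdot 1 = 121 + 66 \cdot 0 = 121 + 0 = 121$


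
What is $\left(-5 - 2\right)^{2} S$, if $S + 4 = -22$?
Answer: $-1274$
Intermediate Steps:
$S = -26$ ($S = -4 - 22 = -26$)
$\left(-5 - 2\right)^{2} S = \left(-5 - 2\right)^{2} \left(-26\right) = \left(-7\right)^{2} \left(-26\right) = 49 \left(-26\right) = -1274$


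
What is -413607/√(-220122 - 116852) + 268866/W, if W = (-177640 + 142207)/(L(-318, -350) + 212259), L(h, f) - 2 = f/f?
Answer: -6341114988/3937 + 413607*I*√1166/19822 ≈ -1.6106e+6 + 712.51*I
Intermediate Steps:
L(h, f) = 3 (L(h, f) = 2 + f/f = 2 + 1 = 3)
W = -11811/70754 (W = (-177640 + 142207)/(3 + 212259) = -35433/212262 = -35433*1/212262 = -11811/70754 ≈ -0.16693)
-413607/√(-220122 - 116852) + 268866/W = -413607/√(-220122 - 116852) + 268866/(-11811/70754) = -413607*(-I*√1166/19822) + 268866*(-70754/11811) = -413607*(-I*√1166/19822) - 6341114988/3937 = -(-413607)*I*√1166/19822 - 6341114988/3937 = 413607*I*√1166/19822 - 6341114988/3937 = -6341114988/3937 + 413607*I*√1166/19822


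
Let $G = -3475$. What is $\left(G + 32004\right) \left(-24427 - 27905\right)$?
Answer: $-1492979628$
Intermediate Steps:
$\left(G + 32004\right) \left(-24427 - 27905\right) = \left(-3475 + 32004\right) \left(-24427 - 27905\right) = 28529 \left(-52332\right) = -1492979628$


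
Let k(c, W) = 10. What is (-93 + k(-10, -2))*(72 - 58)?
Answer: -1162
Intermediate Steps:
(-93 + k(-10, -2))*(72 - 58) = (-93 + 10)*(72 - 58) = -83*14 = -1162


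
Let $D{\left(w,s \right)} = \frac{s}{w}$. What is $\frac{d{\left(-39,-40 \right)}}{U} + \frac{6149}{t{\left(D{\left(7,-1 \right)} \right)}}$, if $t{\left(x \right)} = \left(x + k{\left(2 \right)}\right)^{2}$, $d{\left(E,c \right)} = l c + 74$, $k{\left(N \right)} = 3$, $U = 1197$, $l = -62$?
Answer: $\frac{361678897}{478800} \approx 755.39$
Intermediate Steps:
$d{\left(E,c \right)} = 74 - 62 c$ ($d{\left(E,c \right)} = - 62 c + 74 = 74 - 62 c$)
$t{\left(x \right)} = \left(3 + x\right)^{2}$ ($t{\left(x \right)} = \left(x + 3\right)^{2} = \left(3 + x\right)^{2}$)
$\frac{d{\left(-39,-40 \right)}}{U} + \frac{6149}{t{\left(D{\left(7,-1 \right)} \right)}} = \frac{74 - -2480}{1197} + \frac{6149}{\left(3 - \frac{1}{7}\right)^{2}} = \left(74 + 2480\right) \frac{1}{1197} + \frac{6149}{\left(3 - \frac{1}{7}\right)^{2}} = 2554 \cdot \frac{1}{1197} + \frac{6149}{\left(3 - \frac{1}{7}\right)^{2}} = \frac{2554}{1197} + \frac{6149}{\left(\frac{20}{7}\right)^{2}} = \frac{2554}{1197} + \frac{6149}{\frac{400}{49}} = \frac{2554}{1197} + 6149 \cdot \frac{49}{400} = \frac{2554}{1197} + \frac{301301}{400} = \frac{361678897}{478800}$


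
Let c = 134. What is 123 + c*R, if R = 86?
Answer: 11647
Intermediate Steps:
123 + c*R = 123 + 134*86 = 123 + 11524 = 11647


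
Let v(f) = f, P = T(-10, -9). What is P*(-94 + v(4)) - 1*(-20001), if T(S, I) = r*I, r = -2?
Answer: 18381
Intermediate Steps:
T(S, I) = -2*I
P = 18 (P = -2*(-9) = 18)
P*(-94 + v(4)) - 1*(-20001) = 18*(-94 + 4) - 1*(-20001) = 18*(-90) + 20001 = -1620 + 20001 = 18381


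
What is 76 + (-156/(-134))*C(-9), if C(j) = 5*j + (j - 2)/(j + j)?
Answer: 4889/201 ≈ 24.323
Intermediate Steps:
C(j) = 5*j + (-2 + j)/(2*j) (C(j) = 5*j + (-2 + j)/((2*j)) = 5*j + (-2 + j)*(1/(2*j)) = 5*j + (-2 + j)/(2*j))
76 + (-156/(-134))*C(-9) = 76 + (-156/(-134))*(½ - 1/(-9) + 5*(-9)) = 76 + (-156*(-1/134))*(½ - 1*(-⅑) - 45) = 76 + 78*(½ + ⅑ - 45)/67 = 76 + (78/67)*(-799/18) = 76 - 10387/201 = 4889/201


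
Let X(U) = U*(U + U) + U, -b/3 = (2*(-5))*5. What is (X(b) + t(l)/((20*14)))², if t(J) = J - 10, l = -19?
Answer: 159819430764841/78400 ≈ 2.0385e+9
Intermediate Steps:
t(J) = -10 + J
b = 150 (b = -3*2*(-5)*5 = -(-30)*5 = -3*(-50) = 150)
X(U) = U + 2*U² (X(U) = U*(2*U) + U = 2*U² + U = U + 2*U²)
(X(b) + t(l)/((20*14)))² = (150*(1 + 2*150) + (-10 - 19)/((20*14)))² = (150*(1 + 300) - 29/280)² = (150*301 - 29*1/280)² = (45150 - 29/280)² = (12641971/280)² = 159819430764841/78400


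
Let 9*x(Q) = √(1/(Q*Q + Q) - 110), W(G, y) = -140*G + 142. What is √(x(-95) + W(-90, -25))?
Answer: √(9144985642200 + 8930*I*√8771930070)/26790 ≈ 112.88 + 0.0051618*I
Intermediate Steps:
W(G, y) = 142 - 140*G
x(Q) = √(-110 + 1/(Q + Q²))/9 (x(Q) = √(1/(Q*Q + Q) - 110)/9 = √(1/(Q² + Q) - 110)/9 = √(1/(Q + Q²) - 110)/9 = √(-110 + 1/(Q + Q²))/9)
√(x(-95) + W(-90, -25)) = √(√((1 - 110*(-95) - 110*(-95)²)/((-95)*(1 - 95)))/9 + (142 - 140*(-90))) = √(√(-1/95*(1 + 10450 - 110*9025)/(-94))/9 + (142 + 12600)) = √(√(-1/95*(-1/94)*(1 + 10450 - 992750))/9 + 12742) = √(√(-1/95*(-1/94)*(-982299))/9 + 12742) = √(√(-982299/8930)/9 + 12742) = √((I*√8771930070/8930)/9 + 12742) = √(I*√8771930070/80370 + 12742) = √(12742 + I*√8771930070/80370)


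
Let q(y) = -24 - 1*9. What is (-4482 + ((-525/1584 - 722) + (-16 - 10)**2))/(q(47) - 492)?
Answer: 2390959/277200 ≈ 8.6254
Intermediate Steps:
q(y) = -33 (q(y) = -24 - 9 = -33)
(-4482 + ((-525/1584 - 722) + (-16 - 10)**2))/(q(47) - 492) = (-4482 + ((-525/1584 - 722) + (-16 - 10)**2))/(-33 - 492) = (-4482 + ((-525*1/1584 - 722) + (-26)**2))/(-525) = (-4482 + ((-175/528 - 722) + 676))*(-1/525) = (-4482 + (-381391/528 + 676))*(-1/525) = (-4482 - 24463/528)*(-1/525) = -2390959/528*(-1/525) = 2390959/277200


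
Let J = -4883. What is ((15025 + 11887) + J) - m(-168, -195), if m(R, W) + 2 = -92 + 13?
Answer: 22110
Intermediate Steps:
m(R, W) = -81 (m(R, W) = -2 + (-92 + 13) = -2 - 79 = -81)
((15025 + 11887) + J) - m(-168, -195) = ((15025 + 11887) - 4883) - 1*(-81) = (26912 - 4883) + 81 = 22029 + 81 = 22110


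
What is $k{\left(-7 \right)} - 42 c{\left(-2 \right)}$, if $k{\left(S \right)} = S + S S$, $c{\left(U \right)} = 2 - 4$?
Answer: $126$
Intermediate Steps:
$c{\left(U \right)} = -2$ ($c{\left(U \right)} = 2 - 4 = -2$)
$k{\left(S \right)} = S + S^{2}$
$k{\left(-7 \right)} - 42 c{\left(-2 \right)} = - 7 \left(1 - 7\right) - -84 = \left(-7\right) \left(-6\right) + 84 = 42 + 84 = 126$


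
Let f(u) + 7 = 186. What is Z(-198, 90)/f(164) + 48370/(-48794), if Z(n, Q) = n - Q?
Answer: -11355451/4367063 ≈ -2.6003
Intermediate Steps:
f(u) = 179 (f(u) = -7 + 186 = 179)
Z(-198, 90)/f(164) + 48370/(-48794) = (-198 - 1*90)/179 + 48370/(-48794) = (-198 - 90)*(1/179) + 48370*(-1/48794) = -288*1/179 - 24185/24397 = -288/179 - 24185/24397 = -11355451/4367063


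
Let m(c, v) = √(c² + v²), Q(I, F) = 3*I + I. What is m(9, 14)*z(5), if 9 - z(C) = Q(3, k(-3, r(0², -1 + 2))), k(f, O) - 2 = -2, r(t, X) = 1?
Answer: -3*√277 ≈ -49.930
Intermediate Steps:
k(f, O) = 0 (k(f, O) = 2 - 2 = 0)
Q(I, F) = 4*I
z(C) = -3 (z(C) = 9 - 4*3 = 9 - 1*12 = 9 - 12 = -3)
m(9, 14)*z(5) = √(9² + 14²)*(-3) = √(81 + 196)*(-3) = √277*(-3) = -3*√277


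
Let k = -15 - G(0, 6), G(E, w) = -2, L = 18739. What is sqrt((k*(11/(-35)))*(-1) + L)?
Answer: 3*sqrt(2550030)/35 ≈ 136.88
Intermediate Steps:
k = -13 (k = -15 - 1*(-2) = -15 + 2 = -13)
sqrt((k*(11/(-35)))*(-1) + L) = sqrt(-143/(-35)*(-1) + 18739) = sqrt(-143*(-1)/35*(-1) + 18739) = sqrt(-13*(-11/35)*(-1) + 18739) = sqrt((143/35)*(-1) + 18739) = sqrt(-143/35 + 18739) = sqrt(655722/35) = 3*sqrt(2550030)/35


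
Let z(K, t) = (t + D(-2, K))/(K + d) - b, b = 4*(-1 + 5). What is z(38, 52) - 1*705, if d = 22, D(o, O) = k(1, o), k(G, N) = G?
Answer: -43207/60 ≈ -720.12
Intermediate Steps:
D(o, O) = 1
b = 16 (b = 4*4 = 16)
z(K, t) = -16 + (1 + t)/(22 + K) (z(K, t) = (t + 1)/(K + 22) - 1*16 = (1 + t)/(22 + K) - 16 = -16 + (1 + t)/(22 + K))
z(38, 52) - 1*705 = (-351 + 52 - 16*38)/(22 + 38) - 1*705 = (-351 + 52 - 608)/60 - 705 = (1/60)*(-907) - 705 = -907/60 - 705 = -43207/60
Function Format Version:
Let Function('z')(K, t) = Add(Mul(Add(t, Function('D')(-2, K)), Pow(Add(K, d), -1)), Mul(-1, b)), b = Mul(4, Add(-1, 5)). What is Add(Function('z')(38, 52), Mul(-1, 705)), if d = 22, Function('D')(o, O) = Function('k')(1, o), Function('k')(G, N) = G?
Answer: Rational(-43207, 60) ≈ -720.12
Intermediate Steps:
Function('D')(o, O) = 1
b = 16 (b = Mul(4, 4) = 16)
Function('z')(K, t) = Add(-16, Mul(Pow(Add(22, K), -1), Add(1, t))) (Function('z')(K, t) = Add(Mul(Add(t, 1), Pow(Add(K, 22), -1)), Mul(-1, 16)) = Add(Mul(Add(1, t), Pow(Add(22, K), -1)), -16) = Add(Mul(Pow(Add(22, K), -1), Add(1, t)), -16) = Add(-16, Mul(Pow(Add(22, K), -1), Add(1, t))))
Add(Function('z')(38, 52), Mul(-1, 705)) = Add(Mul(Pow(Add(22, 38), -1), Add(-351, 52, Mul(-16, 38))), Mul(-1, 705)) = Add(Mul(Pow(60, -1), Add(-351, 52, -608)), -705) = Add(Mul(Rational(1, 60), -907), -705) = Add(Rational(-907, 60), -705) = Rational(-43207, 60)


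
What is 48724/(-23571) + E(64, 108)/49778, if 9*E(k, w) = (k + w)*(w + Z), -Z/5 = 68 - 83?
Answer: -1171473814/586658619 ≈ -1.9969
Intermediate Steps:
Z = 75 (Z = -5*(68 - 83) = -5*(-15) = 75)
E(k, w) = (75 + w)*(k + w)/9 (E(k, w) = ((k + w)*(w + 75))/9 = ((k + w)*(75 + w))/9 = ((75 + w)*(k + w))/9 = (75 + w)*(k + w)/9)
48724/(-23571) + E(64, 108)/49778 = 48724/(-23571) + ((1/9)*108**2 + (25/3)*64 + (25/3)*108 + (1/9)*64*108)/49778 = 48724*(-1/23571) + ((1/9)*11664 + 1600/3 + 900 + 768)*(1/49778) = -48724/23571 + (1296 + 1600/3 + 900 + 768)*(1/49778) = -48724/23571 + (10492/3)*(1/49778) = -48724/23571 + 5246/74667 = -1171473814/586658619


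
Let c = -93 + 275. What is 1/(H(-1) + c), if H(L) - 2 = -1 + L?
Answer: 1/182 ≈ 0.0054945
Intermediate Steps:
H(L) = 1 + L (H(L) = 2 + (-1 + L) = 1 + L)
c = 182
1/(H(-1) + c) = 1/((1 - 1) + 182) = 1/(0 + 182) = 1/182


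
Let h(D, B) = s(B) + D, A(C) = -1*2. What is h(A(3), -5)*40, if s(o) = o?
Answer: -280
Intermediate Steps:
A(C) = -2
h(D, B) = B + D
h(A(3), -5)*40 = (-5 - 2)*40 = -7*40 = -280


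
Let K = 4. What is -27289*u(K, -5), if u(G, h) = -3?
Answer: 81867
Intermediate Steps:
-27289*u(K, -5) = -27289*(-3) = 81867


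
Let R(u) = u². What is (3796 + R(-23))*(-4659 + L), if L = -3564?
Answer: -35564475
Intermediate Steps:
(3796 + R(-23))*(-4659 + L) = (3796 + (-23)²)*(-4659 - 3564) = (3796 + 529)*(-8223) = 4325*(-8223) = -35564475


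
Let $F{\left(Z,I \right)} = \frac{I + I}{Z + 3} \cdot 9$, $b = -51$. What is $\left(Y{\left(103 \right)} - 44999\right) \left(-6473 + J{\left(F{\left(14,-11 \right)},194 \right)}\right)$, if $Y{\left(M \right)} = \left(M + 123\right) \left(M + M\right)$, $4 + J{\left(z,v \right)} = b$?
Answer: $-10164096$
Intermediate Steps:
$F{\left(Z,I \right)} = \frac{18 I}{3 + Z}$ ($F{\left(Z,I \right)} = \frac{2 I}{3 + Z} 9 = \frac{18 I}{3 + Z}$)
$J{\left(z,v \right)} = -55$ ($J{\left(z,v \right)} = -4 - 51 = -55$)
$Y{\left(M \right)} = 2 M \left(123 + M\right)$ ($Y{\left(M \right)} = \left(123 + M\right) 2 M = 2 M \left(123 + M\right)$)
$\left(Y{\left(103 \right)} - 44999\right) \left(-6473 + J{\left(F{\left(14,-11 \right)},194 \right)}\right) = \left(2 \cdot 103 \left(123 + 103\right) - 44999\right) \left(-6473 - 55\right) = \left(2 \cdot 103 \cdot 226 - 44999\right) \left(-6528\right) = \left(46556 - 44999\right) \left(-6528\right) = 1557 \left(-6528\right) = -10164096$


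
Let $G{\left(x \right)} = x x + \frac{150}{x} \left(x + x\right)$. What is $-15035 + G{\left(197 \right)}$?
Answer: $24074$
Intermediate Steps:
$G{\left(x \right)} = 300 + x^{2}$ ($G{\left(x \right)} = x^{2} + \frac{150}{x} 2 x = x^{2} + 300 = 300 + x^{2}$)
$-15035 + G{\left(197 \right)} = -15035 + \left(300 + 197^{2}\right) = -15035 + \left(300 + 38809\right) = -15035 + 39109 = 24074$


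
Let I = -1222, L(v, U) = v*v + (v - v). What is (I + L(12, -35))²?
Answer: 1162084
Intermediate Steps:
L(v, U) = v² (L(v, U) = v² + 0 = v²)
(I + L(12, -35))² = (-1222 + 12²)² = (-1222 + 144)² = (-1078)² = 1162084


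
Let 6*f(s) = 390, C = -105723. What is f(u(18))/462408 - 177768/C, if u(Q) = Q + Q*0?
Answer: 9134246371/5431906776 ≈ 1.6816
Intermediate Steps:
u(Q) = Q (u(Q) = Q + 0 = Q)
f(s) = 65 (f(s) = (⅙)*390 = 65)
f(u(18))/462408 - 177768/C = 65/462408 - 177768/(-105723) = 65*(1/462408) - 177768*(-1/105723) = 65/462408 + 19752/11747 = 9134246371/5431906776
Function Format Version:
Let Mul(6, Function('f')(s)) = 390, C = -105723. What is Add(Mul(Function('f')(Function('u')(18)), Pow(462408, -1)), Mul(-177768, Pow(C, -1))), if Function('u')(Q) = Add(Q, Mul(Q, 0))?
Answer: Rational(9134246371, 5431906776) ≈ 1.6816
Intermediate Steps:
Function('u')(Q) = Q (Function('u')(Q) = Add(Q, 0) = Q)
Function('f')(s) = 65 (Function('f')(s) = Mul(Rational(1, 6), 390) = 65)
Add(Mul(Function('f')(Function('u')(18)), Pow(462408, -1)), Mul(-177768, Pow(C, -1))) = Add(Mul(65, Pow(462408, -1)), Mul(-177768, Pow(-105723, -1))) = Add(Mul(65, Rational(1, 462408)), Mul(-177768, Rational(-1, 105723))) = Add(Rational(65, 462408), Rational(19752, 11747)) = Rational(9134246371, 5431906776)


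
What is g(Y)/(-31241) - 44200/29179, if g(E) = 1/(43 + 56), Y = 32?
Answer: -136704396979/90246532761 ≈ -1.5148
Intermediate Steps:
g(E) = 1/99
g(Y)/(-31241) - 44200/29179 = (1/99)/(-31241) - 44200/29179 = (1/99)*(-1/31241) - 44200*1/29179 = -1/3092859 - 44200/29179 = -136704396979/90246532761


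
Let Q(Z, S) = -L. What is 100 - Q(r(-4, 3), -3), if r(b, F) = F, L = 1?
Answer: 101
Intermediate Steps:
Q(Z, S) = -1 (Q(Z, S) = -1*1 = -1)
100 - Q(r(-4, 3), -3) = 100 - 1*(-1) = 100 + 1 = 101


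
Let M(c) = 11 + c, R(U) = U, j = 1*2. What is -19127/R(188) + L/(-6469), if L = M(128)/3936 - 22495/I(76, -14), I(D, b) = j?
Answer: -119672151005/1196713248 ≈ -100.00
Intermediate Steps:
j = 2
I(D, b) = 2
L = -44270021/3936 (L = (11 + 128)/3936 - 22495/2 = 139*(1/3936) - 22495*1/2 = 139/3936 - 22495/2 = -44270021/3936 ≈ -11247.)
-19127/R(188) + L/(-6469) = -19127/188 - 44270021/3936/(-6469) = -19127*1/188 - 44270021/3936*(-1/6469) = -19127/188 + 44270021/25461984 = -119672151005/1196713248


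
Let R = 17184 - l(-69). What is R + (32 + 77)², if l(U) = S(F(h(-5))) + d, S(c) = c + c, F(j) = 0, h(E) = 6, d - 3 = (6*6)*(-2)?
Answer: 29134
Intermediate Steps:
d = -69 (d = 3 + (6*6)*(-2) = 3 + 36*(-2) = 3 - 72 = -69)
S(c) = 2*c
l(U) = -69 (l(U) = 2*0 - 69 = 0 - 69 = -69)
R = 17253 (R = 17184 - 1*(-69) = 17184 + 69 = 17253)
R + (32 + 77)² = 17253 + (32 + 77)² = 17253 + 109² = 17253 + 11881 = 29134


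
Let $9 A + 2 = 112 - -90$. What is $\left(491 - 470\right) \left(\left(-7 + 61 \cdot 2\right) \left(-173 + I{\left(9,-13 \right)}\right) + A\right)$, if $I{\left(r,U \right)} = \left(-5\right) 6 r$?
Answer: $- \frac{3208135}{3} \approx -1.0694 \cdot 10^{6}$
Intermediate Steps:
$I{\left(r,U \right)} = - 30 r$
$A = \frac{200}{9}$ ($A = - \frac{2}{9} + \frac{112 - -90}{9} = - \frac{2}{9} + \frac{112 + 90}{9} = - \frac{2}{9} + \frac{1}{9} \cdot 202 = - \frac{2}{9} + \frac{202}{9} = \frac{200}{9} \approx 22.222$)
$\left(491 - 470\right) \left(\left(-7 + 61 \cdot 2\right) \left(-173 + I{\left(9,-13 \right)}\right) + A\right) = \left(491 - 470\right) \left(\left(-7 + 61 \cdot 2\right) \left(-173 - 270\right) + \frac{200}{9}\right) = 21 \left(\left(-7 + 122\right) \left(-173 - 270\right) + \frac{200}{9}\right) = 21 \left(115 \left(-443\right) + \frac{200}{9}\right) = 21 \left(-50945 + \frac{200}{9}\right) = 21 \left(- \frac{458305}{9}\right) = - \frac{3208135}{3}$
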